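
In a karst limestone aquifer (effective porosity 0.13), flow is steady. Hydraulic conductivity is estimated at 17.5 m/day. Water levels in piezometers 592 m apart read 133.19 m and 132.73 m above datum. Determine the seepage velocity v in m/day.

0.105

Hydraulic gradient i = (133.19 − 132.73) / 592 = 0.46 / 592 = 0.0007770.
Darcy flux q = K · i = 17.50 × 0.0007770 = 0.01360 m/day.
Seepage velocity v = q / n_e = 0.01360 / 0.13 = 0.1046 m/day.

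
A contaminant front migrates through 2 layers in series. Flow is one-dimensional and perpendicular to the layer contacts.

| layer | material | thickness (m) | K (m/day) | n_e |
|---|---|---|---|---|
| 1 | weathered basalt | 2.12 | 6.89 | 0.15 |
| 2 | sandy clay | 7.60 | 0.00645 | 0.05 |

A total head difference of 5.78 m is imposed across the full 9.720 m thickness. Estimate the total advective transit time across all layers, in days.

142

With flow normal to the layers, continuity requires the same specific discharge q through every layer.
Σ(b_i/K_i) = 2.12/6.89 + 7.60/0.00645 = 1179 d.
q = Δh / Σ(b_i/K_i) = 5.78 / 1179 = 0.004904 m/day.
In each layer the seepage velocity is v_i = q/n_i, so the layer transit time is t_i = b_i·n_i / q:
  layer 1 (weathered basalt): t_1 = 2.12 × 0.15 / 0.004904 = 64.84 d
  layer 2 (sandy clay): t_2 = 7.60 × 0.05 / 0.004904 = 77.49 d
Total t = Σ t_i = 142.3 days.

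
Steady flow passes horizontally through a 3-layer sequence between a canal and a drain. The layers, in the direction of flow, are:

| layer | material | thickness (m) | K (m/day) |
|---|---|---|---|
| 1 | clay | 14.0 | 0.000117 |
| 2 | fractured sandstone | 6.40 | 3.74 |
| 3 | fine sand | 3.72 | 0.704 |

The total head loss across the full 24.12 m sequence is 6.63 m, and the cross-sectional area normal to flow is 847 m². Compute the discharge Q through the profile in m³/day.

0.0469

Flow is perpendicular to layering, so the layers act in series and the equivalent K is the thickness-weighted harmonic mean.
Total thickness L = 14.0 + 6.40 + 3.72 = 24.12 m.
Σ(b_i/K_i) = 14.0/0.000117 + 6.40/3.74 + 3.72/0.704 = 1.197e+05 d.
K_eq = L / Σ(b_i/K_i) = 24.12 / 1.197e+05 = 0.0002016 m/day.
Q = K_eq · A · (Δh/L) = 0.0002016 × 847 × (6.63/24.12) = 0.04693 m³/day.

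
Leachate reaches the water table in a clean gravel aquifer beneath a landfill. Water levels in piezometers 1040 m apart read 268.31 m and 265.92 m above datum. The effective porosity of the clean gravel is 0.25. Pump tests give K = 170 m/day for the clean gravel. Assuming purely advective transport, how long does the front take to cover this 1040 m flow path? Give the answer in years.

Hydraulic gradient i = (268.31 − 265.92) / 1040 = 2.39 / 1040 = 0.002298.
Darcy flux q = K · i = 170.0 × 0.002298 = 0.3907 m/day.
Seepage velocity v = q / n_e = 0.3907 / 0.25 = 1.563 m/day.
Travel time t = L / v = 1040 / 1.563 = 665.5 days = 1.822 years.

1.82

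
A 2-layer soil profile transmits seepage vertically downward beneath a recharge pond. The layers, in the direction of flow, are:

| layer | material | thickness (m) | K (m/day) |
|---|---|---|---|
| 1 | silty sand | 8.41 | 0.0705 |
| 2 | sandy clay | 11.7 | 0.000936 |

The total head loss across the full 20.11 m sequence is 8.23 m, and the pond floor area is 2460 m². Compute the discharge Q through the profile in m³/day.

Flow is perpendicular to layering, so the layers act in series and the equivalent K is the thickness-weighted harmonic mean.
Total thickness L = 8.41 + 11.7 = 20.11 m.
Σ(b_i/K_i) = 8.41/0.0705 + 11.7/0.000936 = 12619 d.
K_eq = L / Σ(b_i/K_i) = 20.11 / 12619 = 0.001594 m/day.
Q = K_eq · A · (Δh/L) = 0.001594 × 2460 × (8.23/20.11) = 1.604 m³/day.

1.60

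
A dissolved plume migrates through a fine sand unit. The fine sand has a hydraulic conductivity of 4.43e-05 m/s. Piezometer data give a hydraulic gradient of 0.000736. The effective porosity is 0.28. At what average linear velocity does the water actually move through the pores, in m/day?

0.0101

Convert K: 4.43e-05 m/s × 86400 = 3.828 m/day.
Hydraulic gradient i = 0.000736.
Darcy flux q = K · i = 3.828 × 0.0007360 = 0.002817 m/day.
Seepage velocity v = q / n_e = 0.002817 / 0.28 = 0.01006 m/day.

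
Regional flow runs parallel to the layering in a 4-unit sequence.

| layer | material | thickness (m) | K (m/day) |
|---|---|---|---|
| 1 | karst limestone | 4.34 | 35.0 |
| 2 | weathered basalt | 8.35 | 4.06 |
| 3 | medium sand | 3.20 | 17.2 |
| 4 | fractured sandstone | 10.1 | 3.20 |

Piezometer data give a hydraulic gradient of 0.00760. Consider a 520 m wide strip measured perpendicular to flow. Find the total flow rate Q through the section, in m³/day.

Flow is parallel to layering, so each bed carries its own Darcy discharge and the transmissivities add.
Σ(K_i·b_i) = 35.0×4.34 + 4.06×8.35 + 17.2×3.20 + 3.20×10.1 = 273.2 m²/day.
Hydraulic gradient i = 0.00760.
Q = Σ(K_i·b_i) · W · i = 273.2 × 520 × 0.007600 = 1080 m³/day.

1080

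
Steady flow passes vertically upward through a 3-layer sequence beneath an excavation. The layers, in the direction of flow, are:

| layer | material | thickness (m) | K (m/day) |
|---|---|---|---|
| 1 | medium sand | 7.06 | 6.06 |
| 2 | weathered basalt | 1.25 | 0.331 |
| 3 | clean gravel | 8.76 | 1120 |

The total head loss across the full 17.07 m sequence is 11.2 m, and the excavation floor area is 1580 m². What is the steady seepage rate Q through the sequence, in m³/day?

3580

Flow is perpendicular to layering, so the layers act in series and the equivalent K is the thickness-weighted harmonic mean.
Total thickness L = 7.06 + 1.25 + 8.76 = 17.07 m.
Σ(b_i/K_i) = 7.06/6.06 + 1.25/0.331 + 8.76/1120 = 4.949 d.
K_eq = L / Σ(b_i/K_i) = 17.07 / 4.949 = 3.449 m/day.
Q = K_eq · A · (Δh/L) = 3.449 × 1580 × (11.2/17.07) = 3575 m³/day.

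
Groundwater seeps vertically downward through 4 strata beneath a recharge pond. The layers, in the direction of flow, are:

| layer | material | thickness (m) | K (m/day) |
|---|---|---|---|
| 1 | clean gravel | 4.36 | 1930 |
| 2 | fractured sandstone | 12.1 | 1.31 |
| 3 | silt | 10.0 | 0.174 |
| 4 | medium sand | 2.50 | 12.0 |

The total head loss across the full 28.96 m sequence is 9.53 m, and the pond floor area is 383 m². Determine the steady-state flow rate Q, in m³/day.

54.5

Flow is perpendicular to layering, so the layers act in series and the equivalent K is the thickness-weighted harmonic mean.
Total thickness L = 4.36 + 12.1 + 10.0 + 2.50 = 28.96 m.
Σ(b_i/K_i) = 4.36/1930 + 12.1/1.31 + 10.0/0.174 + 2.50/12.0 = 66.92 d.
K_eq = L / Σ(b_i/K_i) = 28.96 / 66.92 = 0.4328 m/day.
Q = K_eq · A · (Δh/L) = 0.4328 × 383 × (9.53/28.96) = 54.54 m³/day.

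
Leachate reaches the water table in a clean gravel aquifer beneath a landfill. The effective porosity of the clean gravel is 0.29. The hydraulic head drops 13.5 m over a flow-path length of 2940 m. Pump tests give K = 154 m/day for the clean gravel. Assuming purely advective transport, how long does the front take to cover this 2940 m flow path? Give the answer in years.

3.30

Hydraulic gradient i = Δh / L = 13.5 / 2940 = 0.004592.
Darcy flux q = K · i = 154.0 × 0.004592 = 0.7071 m/day.
Seepage velocity v = q / n_e = 0.7071 / 0.29 = 2.438 m/day.
Travel time t = L / v = 2940 / 2.438 = 1206 days = 3.301 years.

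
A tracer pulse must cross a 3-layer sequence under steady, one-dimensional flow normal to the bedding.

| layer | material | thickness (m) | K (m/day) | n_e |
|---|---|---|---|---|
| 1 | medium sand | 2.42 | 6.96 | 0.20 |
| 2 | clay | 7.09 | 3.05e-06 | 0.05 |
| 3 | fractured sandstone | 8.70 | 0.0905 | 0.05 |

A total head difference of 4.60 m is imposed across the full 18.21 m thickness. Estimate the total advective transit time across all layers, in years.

With flow normal to the layers, continuity requires the same specific discharge q through every layer.
Σ(b_i/K_i) = 2.42/6.96 + 7.09/3.05e-06 + 8.70/0.0905 = 2.325e+06 d.
q = Δh / Σ(b_i/K_i) = 4.60 / 2.325e+06 = 1.979e-06 m/day.
In each layer the seepage velocity is v_i = q/n_i, so the layer transit time is t_i = b_i·n_i / q:
  layer 1 (medium sand): t_1 = 2.42 × 0.20 / 1.979e-06 = 2.446e+05 d
  layer 2 (clay): t_2 = 7.09 × 0.05 / 1.979e-06 = 1.792e+05 d
  layer 3 (fractured sandstone): t_3 = 8.70 × 0.05 / 1.979e-06 = 2.198e+05 d
Total t = Σ t_i = 6.436e+05 days = 1762 years.

1760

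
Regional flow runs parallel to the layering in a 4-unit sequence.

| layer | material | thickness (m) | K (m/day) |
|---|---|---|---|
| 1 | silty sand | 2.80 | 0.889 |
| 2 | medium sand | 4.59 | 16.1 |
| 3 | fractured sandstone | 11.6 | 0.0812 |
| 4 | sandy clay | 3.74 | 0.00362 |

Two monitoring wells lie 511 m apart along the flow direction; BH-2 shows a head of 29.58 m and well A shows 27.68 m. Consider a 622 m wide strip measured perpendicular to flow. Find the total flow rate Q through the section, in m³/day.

179

Flow is parallel to layering, so each bed carries its own Darcy discharge and the transmissivities add.
Σ(K_i·b_i) = 0.889×2.80 + 16.1×4.59 + 0.0812×11.6 + 0.00362×3.74 = 77.34 m²/day.
Hydraulic gradient i = (29.58 − 27.68) / 511 = 1.9 / 511 = 0.003718.
Q = Σ(K_i·b_i) · W · i = 77.34 × 622 × 0.003718 = 178.9 m³/day.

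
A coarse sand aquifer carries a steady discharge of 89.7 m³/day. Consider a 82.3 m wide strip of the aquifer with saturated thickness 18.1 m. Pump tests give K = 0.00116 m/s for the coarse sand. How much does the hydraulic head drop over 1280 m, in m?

Convert K: 0.00116 m/s × 86400 = 100.2 m/day.
Cross-sectional area A = 82.3 × 18.1 = 1490 m².
From Q = K·A·i, i = Q / (K·A) = 89.7 / (100.2 × 1490) = 0.0006008.
Head loss Δh = i · L = 0.0006008 × 1280 = 0.7690 m.

0.769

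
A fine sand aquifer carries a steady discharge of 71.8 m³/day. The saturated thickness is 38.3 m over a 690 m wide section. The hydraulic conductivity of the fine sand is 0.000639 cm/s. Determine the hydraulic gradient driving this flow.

Convert K: 0.000639 cm/s × 864 = 0.5521 m/day.
Cross-sectional area A = 690 × 38.3 = 26427 m².
From Q = K·A·i, i = Q / (K·A) = 71.8 / (0.5521 × 26427) = 0.004921.

0.00492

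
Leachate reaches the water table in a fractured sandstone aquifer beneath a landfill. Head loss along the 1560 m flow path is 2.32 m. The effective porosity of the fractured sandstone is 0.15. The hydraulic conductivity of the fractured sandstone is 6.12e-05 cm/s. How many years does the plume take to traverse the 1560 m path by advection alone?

8150

Convert K: 6.12e-05 cm/s × 864 = 0.05288 m/day.
Hydraulic gradient i = Δh / L = 2.32 / 1560 = 0.001487.
Darcy flux q = K · i = 0.05288 × 0.001487 = 7.864e-05 m/day.
Seepage velocity v = q / n_e = 7.864e-05 / 0.15 = 0.0005242 m/day.
Travel time t = L / v = 1560 / 0.0005242 = 2.976e+06 days = 8147 years.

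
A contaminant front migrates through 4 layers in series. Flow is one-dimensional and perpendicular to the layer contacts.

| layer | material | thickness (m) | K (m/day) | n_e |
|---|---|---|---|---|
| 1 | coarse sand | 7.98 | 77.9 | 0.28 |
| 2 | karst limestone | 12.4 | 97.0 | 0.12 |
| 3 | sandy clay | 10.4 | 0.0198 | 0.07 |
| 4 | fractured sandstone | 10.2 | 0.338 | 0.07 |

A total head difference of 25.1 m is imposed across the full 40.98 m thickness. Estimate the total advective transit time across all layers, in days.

With flow normal to the layers, continuity requires the same specific discharge q through every layer.
Σ(b_i/K_i) = 7.98/77.9 + 12.4/97.0 + 10.4/0.0198 + 10.2/0.338 = 555.7 d.
q = Δh / Σ(b_i/K_i) = 25.1 / 555.7 = 0.04517 m/day.
In each layer the seepage velocity is v_i = q/n_i, so the layer transit time is t_i = b_i·n_i / q:
  layer 1 (coarse sand): t_1 = 7.98 × 0.28 / 0.04517 = 49.46 d
  layer 2 (karst limestone): t_2 = 12.4 × 0.12 / 0.04517 = 32.94 d
  layer 3 (sandy clay): t_3 = 10.4 × 0.07 / 0.04517 = 16.12 d
  layer 4 (fractured sandstone): t_4 = 10.2 × 0.07 / 0.04517 = 15.81 d
Total t = Σ t_i = 114.3 days.

114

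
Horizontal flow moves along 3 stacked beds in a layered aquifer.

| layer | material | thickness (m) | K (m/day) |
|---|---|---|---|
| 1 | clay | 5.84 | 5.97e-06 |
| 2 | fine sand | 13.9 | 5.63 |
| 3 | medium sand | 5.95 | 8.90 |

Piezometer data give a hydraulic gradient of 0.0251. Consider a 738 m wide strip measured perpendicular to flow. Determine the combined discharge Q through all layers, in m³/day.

2430

Flow is parallel to layering, so each bed carries its own Darcy discharge and the transmissivities add.
Σ(K_i·b_i) = 5.97e-06×5.84 + 5.63×13.9 + 8.90×5.95 = 131.2 m²/day.
Hydraulic gradient i = 0.0251.
Q = Σ(K_i·b_i) · W · i = 131.2 × 738 × 0.02510 = 2431 m³/day.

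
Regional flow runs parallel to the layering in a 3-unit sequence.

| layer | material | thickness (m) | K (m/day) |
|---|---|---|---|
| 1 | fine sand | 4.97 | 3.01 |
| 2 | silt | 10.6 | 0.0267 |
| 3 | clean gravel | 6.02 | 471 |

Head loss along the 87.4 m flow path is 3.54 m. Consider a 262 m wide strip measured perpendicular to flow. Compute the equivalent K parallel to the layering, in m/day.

132

Flow is parallel to layering, so each bed carries its own Darcy discharge and the transmissivities add.
Σ(K_i·b_i) = 3.01×4.97 + 0.0267×10.6 + 471×6.02 = 2851 m²/day.
Total thickness b = 21.59 m, so K_eq = Σ(K_i·b_i)/b = 132.0 m/day.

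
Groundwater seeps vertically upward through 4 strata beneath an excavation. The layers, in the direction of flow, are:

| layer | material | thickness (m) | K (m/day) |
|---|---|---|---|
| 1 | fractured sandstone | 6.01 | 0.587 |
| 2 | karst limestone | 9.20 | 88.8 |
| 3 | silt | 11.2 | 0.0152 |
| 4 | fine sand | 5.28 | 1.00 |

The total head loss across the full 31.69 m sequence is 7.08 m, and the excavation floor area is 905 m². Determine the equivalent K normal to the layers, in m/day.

0.0421

Flow is perpendicular to layering, so the layers act in series and the equivalent K is the thickness-weighted harmonic mean.
Total thickness L = 6.01 + 9.20 + 11.2 + 5.28 = 31.69 m.
Σ(b_i/K_i) = 6.01/0.587 + 9.20/88.8 + 11.2/0.0152 + 5.28/1.00 = 752.5 d.
K_eq = L / Σ(b_i/K_i) = 31.69 / 752.5 = 0.04211 m/day.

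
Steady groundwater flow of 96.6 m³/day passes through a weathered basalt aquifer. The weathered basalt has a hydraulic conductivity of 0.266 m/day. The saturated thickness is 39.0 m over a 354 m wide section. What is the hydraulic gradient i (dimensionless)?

Cross-sectional area A = 354 × 39.0 = 13806 m².
From Q = K·A·i, i = Q / (K·A) = 96.6 / (0.2660 × 13806) = 0.02630.

0.0263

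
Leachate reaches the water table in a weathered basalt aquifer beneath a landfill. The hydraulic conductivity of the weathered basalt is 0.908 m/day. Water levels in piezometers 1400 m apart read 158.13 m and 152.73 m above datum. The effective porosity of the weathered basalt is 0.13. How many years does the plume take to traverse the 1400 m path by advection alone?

142

Hydraulic gradient i = (158.13 − 152.73) / 1400 = 5.4 / 1400 = 0.003857.
Darcy flux q = K · i = 0.9080 × 0.003857 = 0.003502 m/day.
Seepage velocity v = q / n_e = 0.003502 / 0.13 = 0.02694 m/day.
Travel time t = L / v = 1400 / 0.02694 = 51966 days = 142.3 years.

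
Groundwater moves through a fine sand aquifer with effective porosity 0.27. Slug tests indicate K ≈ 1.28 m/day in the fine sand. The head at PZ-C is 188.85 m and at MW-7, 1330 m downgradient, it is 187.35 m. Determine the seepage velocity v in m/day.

Hydraulic gradient i = (188.85 − 187.35) / 1330 = 1.5 / 1330 = 0.001128.
Darcy flux q = K · i = 1.280 × 0.001128 = 0.001444 m/day.
Seepage velocity v = q / n_e = 0.001444 / 0.27 = 0.005347 m/day.

0.00535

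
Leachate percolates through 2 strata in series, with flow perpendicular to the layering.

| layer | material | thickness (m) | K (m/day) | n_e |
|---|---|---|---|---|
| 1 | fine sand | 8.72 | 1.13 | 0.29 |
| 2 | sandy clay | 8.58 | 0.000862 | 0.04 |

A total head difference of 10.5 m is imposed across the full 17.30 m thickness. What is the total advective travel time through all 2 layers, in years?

7.46

With flow normal to the layers, continuity requires the same specific discharge q through every layer.
Σ(b_i/K_i) = 8.72/1.13 + 8.58/0.000862 = 9961 d.
q = Δh / Σ(b_i/K_i) = 10.5 / 9961 = 0.001054 m/day.
In each layer the seepage velocity is v_i = q/n_i, so the layer transit time is t_i = b_i·n_i / q:
  layer 1 (fine sand): t_1 = 8.72 × 0.29 / 0.001054 = 2399 d
  layer 2 (sandy clay): t_2 = 8.58 × 0.04 / 0.001054 = 325.6 d
Total t = Σ t_i = 2725 days = 7.460 years.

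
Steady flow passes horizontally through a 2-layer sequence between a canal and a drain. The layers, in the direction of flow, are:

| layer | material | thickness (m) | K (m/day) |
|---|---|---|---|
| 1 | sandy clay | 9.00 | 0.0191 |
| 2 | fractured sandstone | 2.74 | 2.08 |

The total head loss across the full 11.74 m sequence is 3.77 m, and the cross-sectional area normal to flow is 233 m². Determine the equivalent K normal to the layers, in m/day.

Flow is perpendicular to layering, so the layers act in series and the equivalent K is the thickness-weighted harmonic mean.
Total thickness L = 9.00 + 2.74 = 11.74 m.
Σ(b_i/K_i) = 9.00/0.0191 + 2.74/2.08 = 472.5 d.
K_eq = L / Σ(b_i/K_i) = 11.74 / 472.5 = 0.02485 m/day.

0.0248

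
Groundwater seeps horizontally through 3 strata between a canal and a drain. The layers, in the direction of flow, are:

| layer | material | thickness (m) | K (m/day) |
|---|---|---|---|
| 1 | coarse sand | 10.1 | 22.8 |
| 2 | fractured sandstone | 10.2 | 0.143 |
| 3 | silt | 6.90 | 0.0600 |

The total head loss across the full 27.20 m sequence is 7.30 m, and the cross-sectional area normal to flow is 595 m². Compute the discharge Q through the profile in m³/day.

Flow is perpendicular to layering, so the layers act in series and the equivalent K is the thickness-weighted harmonic mean.
Total thickness L = 10.1 + 10.2 + 6.90 = 27.20 m.
Σ(b_i/K_i) = 10.1/22.8 + 10.2/0.143 + 6.90/0.0600 = 186.8 d.
K_eq = L / Σ(b_i/K_i) = 27.20 / 186.8 = 0.1456 m/day.
Q = K_eq · A · (Δh/L) = 0.1456 × 595 × (7.30/27.20) = 23.26 m³/day.

23.3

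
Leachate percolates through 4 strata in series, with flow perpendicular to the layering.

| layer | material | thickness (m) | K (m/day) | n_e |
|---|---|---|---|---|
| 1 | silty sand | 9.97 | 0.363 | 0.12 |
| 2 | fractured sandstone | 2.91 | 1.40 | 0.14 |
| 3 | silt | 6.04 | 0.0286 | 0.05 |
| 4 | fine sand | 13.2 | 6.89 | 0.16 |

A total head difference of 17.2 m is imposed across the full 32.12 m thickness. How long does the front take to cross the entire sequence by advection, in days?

56.7

With flow normal to the layers, continuity requires the same specific discharge q through every layer.
Σ(b_i/K_i) = 9.97/0.363 + 2.91/1.40 + 6.04/0.0286 + 13.2/6.89 = 242.6 d.
q = Δh / Σ(b_i/K_i) = 17.2 / 242.6 = 0.07088 m/day.
In each layer the seepage velocity is v_i = q/n_i, so the layer transit time is t_i = b_i·n_i / q:
  layer 1 (silty sand): t_1 = 9.97 × 0.12 / 0.07088 = 16.88 d
  layer 2 (fractured sandstone): t_2 = 2.91 × 0.14 / 0.07088 = 5.747 d
  layer 3 (silt): t_3 = 6.04 × 0.05 / 0.07088 = 4.260 d
  layer 4 (fine sand): t_4 = 13.2 × 0.16 / 0.07088 = 29.80 d
Total t = Σ t_i = 56.68 days.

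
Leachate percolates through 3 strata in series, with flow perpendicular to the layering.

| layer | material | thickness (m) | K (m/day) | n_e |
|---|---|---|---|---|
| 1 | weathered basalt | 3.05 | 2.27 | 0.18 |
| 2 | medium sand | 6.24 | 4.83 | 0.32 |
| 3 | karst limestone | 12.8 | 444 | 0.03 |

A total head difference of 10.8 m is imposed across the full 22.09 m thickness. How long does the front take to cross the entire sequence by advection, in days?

With flow normal to the layers, continuity requires the same specific discharge q through every layer.
Σ(b_i/K_i) = 3.05/2.27 + 6.24/4.83 + 12.8/444 = 2.664 d.
q = Δh / Σ(b_i/K_i) = 10.8 / 2.664 = 4.053 m/day.
In each layer the seepage velocity is v_i = q/n_i, so the layer transit time is t_i = b_i·n_i / q:
  layer 1 (weathered basalt): t_1 = 3.05 × 0.18 / 4.053 = 0.1354 d
  layer 2 (medium sand): t_2 = 6.24 × 0.32 / 4.053 = 0.4926 d
  layer 3 (karst limestone): t_3 = 12.8 × 0.03 / 4.053 = 0.09473 d
Total t = Σ t_i = 0.7228 days.

0.723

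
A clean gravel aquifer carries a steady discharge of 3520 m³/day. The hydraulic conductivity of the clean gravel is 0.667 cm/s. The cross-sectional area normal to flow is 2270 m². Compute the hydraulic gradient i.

0.00269

Convert K: 0.667 cm/s × 864 = 576.3 m/day.
From Q = K·A·i, i = Q / (K·A) = 3520 / (576.3 × 2270) = 0.002691.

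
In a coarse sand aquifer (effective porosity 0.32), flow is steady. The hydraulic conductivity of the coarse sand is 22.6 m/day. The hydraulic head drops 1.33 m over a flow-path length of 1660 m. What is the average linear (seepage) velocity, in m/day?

0.0566

Hydraulic gradient i = Δh / L = 1.33 / 1660 = 0.0008012.
Darcy flux q = K · i = 22.60 × 0.0008012 = 0.01811 m/day.
Seepage velocity v = q / n_e = 0.01811 / 0.32 = 0.05659 m/day.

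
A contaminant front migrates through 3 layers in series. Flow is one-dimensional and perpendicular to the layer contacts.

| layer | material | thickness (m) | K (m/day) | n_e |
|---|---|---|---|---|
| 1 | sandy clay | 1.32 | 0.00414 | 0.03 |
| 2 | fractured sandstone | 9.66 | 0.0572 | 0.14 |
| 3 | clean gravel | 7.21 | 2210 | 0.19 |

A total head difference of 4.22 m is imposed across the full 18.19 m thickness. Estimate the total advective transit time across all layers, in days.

319

With flow normal to the layers, continuity requires the same specific discharge q through every layer.
Σ(b_i/K_i) = 1.32/0.00414 + 9.66/0.0572 + 7.21/2210 = 487.7 d.
q = Δh / Σ(b_i/K_i) = 4.22 / 487.7 = 0.008652 m/day.
In each layer the seepage velocity is v_i = q/n_i, so the layer transit time is t_i = b_i·n_i / q:
  layer 1 (sandy clay): t_1 = 1.32 × 0.03 / 0.008652 = 4.577 d
  layer 2 (fractured sandstone): t_2 = 9.66 × 0.14 / 0.008652 = 156.3 d
  layer 3 (clean gravel): t_3 = 7.21 × 0.19 / 0.008652 = 158.3 d
Total t = Σ t_i = 319.2 days.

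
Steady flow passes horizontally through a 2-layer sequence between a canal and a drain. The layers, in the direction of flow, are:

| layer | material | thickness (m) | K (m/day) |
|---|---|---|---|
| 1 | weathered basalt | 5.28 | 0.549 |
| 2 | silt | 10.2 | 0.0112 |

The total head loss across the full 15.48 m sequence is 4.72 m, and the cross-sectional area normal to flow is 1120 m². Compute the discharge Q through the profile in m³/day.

5.74

Flow is perpendicular to layering, so the layers act in series and the equivalent K is the thickness-weighted harmonic mean.
Total thickness L = 5.28 + 10.2 = 15.48 m.
Σ(b_i/K_i) = 5.28/0.549 + 10.2/0.0112 = 920.3 d.
K_eq = L / Σ(b_i/K_i) = 15.48 / 920.3 = 0.01682 m/day.
Q = K_eq · A · (Δh/L) = 0.01682 × 1120 × (4.72/15.48) = 5.744 m³/day.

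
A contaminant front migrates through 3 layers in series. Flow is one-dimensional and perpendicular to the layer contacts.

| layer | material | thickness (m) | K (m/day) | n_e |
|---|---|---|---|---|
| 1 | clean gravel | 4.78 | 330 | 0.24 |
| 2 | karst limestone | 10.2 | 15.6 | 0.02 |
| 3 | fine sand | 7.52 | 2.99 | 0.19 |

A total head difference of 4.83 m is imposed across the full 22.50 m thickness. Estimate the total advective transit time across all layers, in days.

1.83

With flow normal to the layers, continuity requires the same specific discharge q through every layer.
Σ(b_i/K_i) = 4.78/330 + 10.2/15.6 + 7.52/2.99 = 3.183 d.
q = Δh / Σ(b_i/K_i) = 4.83 / 3.183 = 1.517 m/day.
In each layer the seepage velocity is v_i = q/n_i, so the layer transit time is t_i = b_i·n_i / q:
  layer 1 (clean gravel): t_1 = 4.78 × 0.24 / 1.517 = 0.7561 d
  layer 2 (karst limestone): t_2 = 10.2 × 0.02 / 1.517 = 0.1345 d
  layer 3 (fine sand): t_3 = 7.52 × 0.19 / 1.517 = 0.9417 d
Total t = Σ t_i = 1.832 days.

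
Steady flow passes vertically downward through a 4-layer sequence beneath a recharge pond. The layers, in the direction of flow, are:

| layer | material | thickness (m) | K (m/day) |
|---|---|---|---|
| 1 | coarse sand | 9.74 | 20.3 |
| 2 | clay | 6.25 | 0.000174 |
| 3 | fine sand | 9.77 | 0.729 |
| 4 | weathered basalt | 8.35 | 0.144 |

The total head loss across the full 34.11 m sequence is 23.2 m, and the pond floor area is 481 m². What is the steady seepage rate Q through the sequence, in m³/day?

0.310

Flow is perpendicular to layering, so the layers act in series and the equivalent K is the thickness-weighted harmonic mean.
Total thickness L = 9.74 + 6.25 + 9.77 + 8.35 = 34.11 m.
Σ(b_i/K_i) = 9.74/20.3 + 6.25/0.000174 + 9.77/0.729 + 8.35/0.144 = 35991 d.
K_eq = L / Σ(b_i/K_i) = 34.11 / 35991 = 0.0009477 m/day.
Q = K_eq · A · (Δh/L) = 0.0009477 × 481 × (23.2/34.11) = 0.3101 m³/day.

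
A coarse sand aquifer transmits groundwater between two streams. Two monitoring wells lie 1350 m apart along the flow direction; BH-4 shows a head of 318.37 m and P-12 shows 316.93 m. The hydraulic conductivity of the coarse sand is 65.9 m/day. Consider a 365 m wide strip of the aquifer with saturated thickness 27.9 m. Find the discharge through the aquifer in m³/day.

716

Cross-sectional area A = 365 × 27.9 = 10184 m².
Hydraulic gradient i = (318.37 − 316.93) / 1350 = 1.44 / 1350 = 0.001067.
Darcy's law: Q = K · A · i = 65.90 × 10184 × 0.001067 = 715.8 m³/day.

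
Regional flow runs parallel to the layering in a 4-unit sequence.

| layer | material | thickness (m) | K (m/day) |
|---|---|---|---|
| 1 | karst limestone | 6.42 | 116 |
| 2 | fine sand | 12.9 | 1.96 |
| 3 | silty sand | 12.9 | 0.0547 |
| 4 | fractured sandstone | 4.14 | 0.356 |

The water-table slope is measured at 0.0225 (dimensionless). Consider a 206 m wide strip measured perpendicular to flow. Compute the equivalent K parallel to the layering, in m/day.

Flow is parallel to layering, so each bed carries its own Darcy discharge and the transmissivities add.
Σ(K_i·b_i) = 116×6.42 + 1.96×12.9 + 0.0547×12.9 + 0.356×4.14 = 772.2 m²/day.
Total thickness b = 36.36 m, so K_eq = Σ(K_i·b_i)/b = 21.24 m/day.

21.2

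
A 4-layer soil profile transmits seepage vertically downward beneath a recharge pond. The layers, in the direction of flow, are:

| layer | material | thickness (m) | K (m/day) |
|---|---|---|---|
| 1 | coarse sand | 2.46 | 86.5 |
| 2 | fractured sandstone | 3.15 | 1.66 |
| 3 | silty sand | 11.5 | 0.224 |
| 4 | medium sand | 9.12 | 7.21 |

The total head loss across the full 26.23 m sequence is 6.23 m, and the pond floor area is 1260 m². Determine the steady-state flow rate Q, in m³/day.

Flow is perpendicular to layering, so the layers act in series and the equivalent K is the thickness-weighted harmonic mean.
Total thickness L = 2.46 + 3.15 + 11.5 + 9.12 = 26.23 m.
Σ(b_i/K_i) = 2.46/86.5 + 3.15/1.66 + 11.5/0.224 + 9.12/7.21 = 54.53 d.
K_eq = L / Σ(b_i/K_i) = 26.23 / 54.53 = 0.4810 m/day.
Q = K_eq · A · (Δh/L) = 0.4810 × 1260 × (6.23/26.23) = 144.0 m³/day.

144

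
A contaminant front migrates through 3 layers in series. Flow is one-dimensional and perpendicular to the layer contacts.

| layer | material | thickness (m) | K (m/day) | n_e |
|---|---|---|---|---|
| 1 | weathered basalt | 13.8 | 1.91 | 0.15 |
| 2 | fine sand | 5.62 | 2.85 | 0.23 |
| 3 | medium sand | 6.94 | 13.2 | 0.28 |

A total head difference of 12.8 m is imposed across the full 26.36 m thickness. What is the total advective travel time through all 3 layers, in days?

With flow normal to the layers, continuity requires the same specific discharge q through every layer.
Σ(b_i/K_i) = 13.8/1.91 + 5.62/2.85 + 6.94/13.2 = 9.723 d.
q = Δh / Σ(b_i/K_i) = 12.8 / 9.723 = 1.316 m/day.
In each layer the seepage velocity is v_i = q/n_i, so the layer transit time is t_i = b_i·n_i / q:
  layer 1 (weathered basalt): t_1 = 13.8 × 0.15 / 1.316 = 1.572 d
  layer 2 (fine sand): t_2 = 5.62 × 0.23 / 1.316 = 0.9819 d
  layer 3 (medium sand): t_3 = 6.94 × 0.28 / 1.316 = 1.476 d
Total t = Σ t_i = 4.030 days.

4.03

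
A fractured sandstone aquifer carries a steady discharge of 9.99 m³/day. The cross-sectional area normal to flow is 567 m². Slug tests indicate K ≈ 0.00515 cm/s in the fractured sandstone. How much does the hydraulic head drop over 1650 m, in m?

Convert K: 0.00515 cm/s × 864 = 4.450 m/day.
From Q = K·A·i, i = Q / (K·A) = 9.99 / (4.450 × 567.0) = 0.003960.
Head loss Δh = i · L = 0.003960 × 1650 = 6.533 m.

6.53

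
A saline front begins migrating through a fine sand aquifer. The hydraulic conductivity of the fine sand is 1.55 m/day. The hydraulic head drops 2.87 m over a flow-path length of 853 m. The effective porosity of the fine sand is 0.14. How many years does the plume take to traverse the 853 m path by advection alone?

Hydraulic gradient i = Δh / L = 2.87 / 853 = 0.003365.
Darcy flux q = K · i = 1.550 × 0.003365 = 0.005215 m/day.
Seepage velocity v = q / n_e = 0.005215 / 0.14 = 0.03725 m/day.
Travel time t = L / v = 853 / 0.03725 = 22899 days = 62.69 years.

62.7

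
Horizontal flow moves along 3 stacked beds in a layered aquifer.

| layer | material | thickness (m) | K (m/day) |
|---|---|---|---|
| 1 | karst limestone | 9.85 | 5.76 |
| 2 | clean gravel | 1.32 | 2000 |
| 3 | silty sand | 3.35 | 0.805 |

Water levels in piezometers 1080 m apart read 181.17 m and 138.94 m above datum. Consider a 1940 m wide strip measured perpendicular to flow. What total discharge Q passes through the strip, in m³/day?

205000

Flow is parallel to layering, so each bed carries its own Darcy discharge and the transmissivities add.
Σ(K_i·b_i) = 5.76×9.85 + 2000×1.32 + 0.805×3.35 = 2699 m²/day.
Hydraulic gradient i = (181.17 − 138.94) / 1080 = 42.23 / 1080 = 0.03910.
Q = Σ(K_i·b_i) · W · i = 2699 × 1940 × 0.03910 = 2.048e+05 m³/day.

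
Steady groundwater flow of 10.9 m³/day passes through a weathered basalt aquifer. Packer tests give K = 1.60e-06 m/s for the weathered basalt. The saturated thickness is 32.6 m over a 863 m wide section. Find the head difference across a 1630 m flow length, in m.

4.57

Convert K: 1.60e-06 m/s × 86400 = 0.1382 m/day.
Cross-sectional area A = 863 × 32.6 = 28134 m².
From Q = K·A·i, i = Q / (K·A) = 10.9 / (0.1382 × 28134) = 0.002803.
Head loss Δh = i · L = 0.002803 × 1630 = 4.568 m.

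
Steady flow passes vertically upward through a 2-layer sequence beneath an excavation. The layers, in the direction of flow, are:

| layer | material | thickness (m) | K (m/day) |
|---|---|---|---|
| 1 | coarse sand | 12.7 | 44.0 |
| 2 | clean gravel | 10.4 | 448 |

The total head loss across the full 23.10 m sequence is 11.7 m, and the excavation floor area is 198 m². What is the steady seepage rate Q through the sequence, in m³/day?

Flow is perpendicular to layering, so the layers act in series and the equivalent K is the thickness-weighted harmonic mean.
Total thickness L = 12.7 + 10.4 = 23.10 m.
Σ(b_i/K_i) = 12.7/44.0 + 10.4/448 = 0.3119 d.
K_eq = L / Σ(b_i/K_i) = 23.10 / 0.3119 = 74.07 m/day.
Q = K_eq · A · (Δh/L) = 74.07 × 198 × (11.7/23.10) = 7429 m³/day.

7430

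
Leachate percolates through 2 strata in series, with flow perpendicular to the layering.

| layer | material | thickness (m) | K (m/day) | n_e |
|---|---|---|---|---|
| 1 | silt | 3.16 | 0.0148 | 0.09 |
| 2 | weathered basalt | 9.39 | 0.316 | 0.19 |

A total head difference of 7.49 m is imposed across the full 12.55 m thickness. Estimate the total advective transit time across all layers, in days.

67.2

With flow normal to the layers, continuity requires the same specific discharge q through every layer.
Σ(b_i/K_i) = 3.16/0.0148 + 9.39/0.316 = 243.2 d.
q = Δh / Σ(b_i/K_i) = 7.49 / 243.2 = 0.03079 m/day.
In each layer the seepage velocity is v_i = q/n_i, so the layer transit time is t_i = b_i·n_i / q:
  layer 1 (silt): t_1 = 3.16 × 0.09 / 0.03079 = 9.236 d
  layer 2 (weathered basalt): t_2 = 9.39 × 0.19 / 0.03079 = 57.94 d
Total t = Σ t_i = 67.17 days.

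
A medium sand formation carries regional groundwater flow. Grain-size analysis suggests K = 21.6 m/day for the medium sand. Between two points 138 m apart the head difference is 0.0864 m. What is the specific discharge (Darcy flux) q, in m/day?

Hydraulic gradient i = Δh / L = 0.0864 / 138 = 0.0006261.
Specific discharge q = K · i = 21.60 × 0.0006261 = 0.01352 m/day.

0.0135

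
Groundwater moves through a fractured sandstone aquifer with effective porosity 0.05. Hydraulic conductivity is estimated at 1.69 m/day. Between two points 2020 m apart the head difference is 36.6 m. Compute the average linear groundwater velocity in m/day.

0.612

Hydraulic gradient i = Δh / L = 36.6 / 2020 = 0.01812.
Darcy flux q = K · i = 1.690 × 0.01812 = 0.03062 m/day.
Seepage velocity v = q / n_e = 0.03062 / 0.05 = 0.6124 m/day.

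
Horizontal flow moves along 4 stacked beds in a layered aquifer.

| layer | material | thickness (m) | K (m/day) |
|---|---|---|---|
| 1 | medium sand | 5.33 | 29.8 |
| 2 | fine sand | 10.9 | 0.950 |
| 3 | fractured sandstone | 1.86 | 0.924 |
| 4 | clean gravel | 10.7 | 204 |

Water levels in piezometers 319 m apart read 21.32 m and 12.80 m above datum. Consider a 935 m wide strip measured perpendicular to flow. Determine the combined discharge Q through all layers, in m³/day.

Flow is parallel to layering, so each bed carries its own Darcy discharge and the transmissivities add.
Σ(K_i·b_i) = 29.8×5.33 + 0.950×10.9 + 0.924×1.86 + 204×10.7 = 2354 m²/day.
Hydraulic gradient i = (21.32 − 12.80) / 319 = 8.52 / 319 = 0.02671.
Q = Σ(K_i·b_i) · W · i = 2354 × 935 × 0.02671 = 58778 m³/day.

58800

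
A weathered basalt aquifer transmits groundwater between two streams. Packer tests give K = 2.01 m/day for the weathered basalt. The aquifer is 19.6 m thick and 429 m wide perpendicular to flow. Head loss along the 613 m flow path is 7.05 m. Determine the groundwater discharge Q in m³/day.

Cross-sectional area A = 429 × 19.6 = 8408 m².
Hydraulic gradient i = Δh / L = 7.05 / 613 = 0.01150.
Darcy's law: Q = K · A · i = 2.010 × 8408 × 0.01150 = 194.4 m³/day.

194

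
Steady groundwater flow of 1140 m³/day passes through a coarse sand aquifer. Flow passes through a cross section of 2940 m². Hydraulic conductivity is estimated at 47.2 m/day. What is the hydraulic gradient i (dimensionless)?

From Q = K·A·i, i = Q / (K·A) = 1140 / (47.20 × 2940) = 0.008215.

0.00822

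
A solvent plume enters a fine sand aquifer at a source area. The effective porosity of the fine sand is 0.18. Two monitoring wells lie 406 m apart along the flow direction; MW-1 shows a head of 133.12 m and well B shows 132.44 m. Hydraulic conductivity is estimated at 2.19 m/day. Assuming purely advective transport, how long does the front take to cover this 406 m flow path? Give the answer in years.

Hydraulic gradient i = (133.12 − 132.44) / 406 = 0.68 / 406 = 0.001675.
Darcy flux q = K · i = 2.190 × 0.001675 = 0.003668 m/day.
Seepage velocity v = q / n_e = 0.003668 / 0.18 = 0.02038 m/day.
Travel time t = L / v = 406 / 0.02038 = 19924 days = 54.55 years.

54.5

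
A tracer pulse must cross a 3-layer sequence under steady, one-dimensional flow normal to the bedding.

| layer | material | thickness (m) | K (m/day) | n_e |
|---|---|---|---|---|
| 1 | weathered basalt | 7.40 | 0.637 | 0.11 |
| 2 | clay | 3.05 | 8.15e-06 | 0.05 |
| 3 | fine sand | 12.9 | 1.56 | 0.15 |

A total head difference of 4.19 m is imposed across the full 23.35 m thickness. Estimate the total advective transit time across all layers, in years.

710

With flow normal to the layers, continuity requires the same specific discharge q through every layer.
Σ(b_i/K_i) = 7.40/0.637 + 3.05/8.15e-06 + 12.9/1.56 = 3.743e+05 d.
q = Δh / Σ(b_i/K_i) = 4.19 / 3.743e+05 = 1.120e-05 m/day.
In each layer the seepage velocity is v_i = q/n_i, so the layer transit time is t_i = b_i·n_i / q:
  layer 1 (weathered basalt): t_1 = 7.40 × 0.11 / 1.120e-05 = 72707 d
  layer 2 (clay): t_2 = 3.05 × 0.05 / 1.120e-05 = 13621 d
  layer 3 (fine sand): t_3 = 12.9 × 0.15 / 1.120e-05 = 1.728e+05 d
Total t = Σ t_i = 2.592e+05 days = 709.6 years.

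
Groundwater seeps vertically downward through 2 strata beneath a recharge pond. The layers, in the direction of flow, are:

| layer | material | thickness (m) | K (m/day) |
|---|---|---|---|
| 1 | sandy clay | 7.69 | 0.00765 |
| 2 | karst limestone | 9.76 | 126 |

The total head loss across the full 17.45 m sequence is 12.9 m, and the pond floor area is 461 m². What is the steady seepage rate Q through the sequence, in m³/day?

Flow is perpendicular to layering, so the layers act in series and the equivalent K is the thickness-weighted harmonic mean.
Total thickness L = 7.69 + 9.76 = 17.45 m.
Σ(b_i/K_i) = 7.69/0.00765 + 9.76/126 = 1005 d.
K_eq = L / Σ(b_i/K_i) = 17.45 / 1005 = 0.01736 m/day.
Q = K_eq · A · (Δh/L) = 0.01736 × 461 × (12.9/17.45) = 5.916 m³/day.

5.92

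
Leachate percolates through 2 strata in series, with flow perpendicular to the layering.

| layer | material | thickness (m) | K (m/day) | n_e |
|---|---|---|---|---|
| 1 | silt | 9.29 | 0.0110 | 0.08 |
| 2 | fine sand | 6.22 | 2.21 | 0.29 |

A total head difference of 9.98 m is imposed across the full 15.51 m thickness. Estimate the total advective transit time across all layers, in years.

0.592

With flow normal to the layers, continuity requires the same specific discharge q through every layer.
Σ(b_i/K_i) = 9.29/0.0110 + 6.22/2.21 = 847.4 d.
q = Δh / Σ(b_i/K_i) = 9.98 / 847.4 = 0.01178 m/day.
In each layer the seepage velocity is v_i = q/n_i, so the layer transit time is t_i = b_i·n_i / q:
  layer 1 (silt): t_1 = 9.29 × 0.08 / 0.01178 = 63.10 d
  layer 2 (fine sand): t_2 = 6.22 × 0.29 / 0.01178 = 153.2 d
Total t = Σ t_i = 216.3 days = 0.5921 years.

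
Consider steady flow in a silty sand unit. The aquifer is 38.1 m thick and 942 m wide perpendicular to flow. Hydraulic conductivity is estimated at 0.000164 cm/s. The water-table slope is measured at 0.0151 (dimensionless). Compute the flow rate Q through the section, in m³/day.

76.8

Convert K: 0.000164 cm/s × 864 = 0.1417 m/day.
Cross-sectional area A = 942 × 38.1 = 35890 m².
Hydraulic gradient i = 0.0151.
Darcy's law: Q = K · A · i = 0.1417 × 35890 × 0.01510 = 76.79 m³/day.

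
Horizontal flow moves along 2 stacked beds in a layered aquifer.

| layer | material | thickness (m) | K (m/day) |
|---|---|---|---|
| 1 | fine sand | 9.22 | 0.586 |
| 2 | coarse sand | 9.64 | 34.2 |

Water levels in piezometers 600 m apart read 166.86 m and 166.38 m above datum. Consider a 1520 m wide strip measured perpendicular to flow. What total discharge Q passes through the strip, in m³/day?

407

Flow is parallel to layering, so each bed carries its own Darcy discharge and the transmissivities add.
Σ(K_i·b_i) = 0.586×9.22 + 34.2×9.64 = 335.1 m²/day.
Hydraulic gradient i = (166.86 − 166.38) / 600 = 0.48 / 600 = 0.0008000.
Q = Σ(K_i·b_i) · W · i = 335.1 × 1520 × 0.0008000 = 407.5 m³/day.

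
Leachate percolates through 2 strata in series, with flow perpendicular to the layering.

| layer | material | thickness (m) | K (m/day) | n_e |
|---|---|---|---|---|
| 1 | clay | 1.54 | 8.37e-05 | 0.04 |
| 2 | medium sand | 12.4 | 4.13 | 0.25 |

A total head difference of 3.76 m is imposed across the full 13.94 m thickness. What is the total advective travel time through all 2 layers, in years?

42.4

With flow normal to the layers, continuity requires the same specific discharge q through every layer.
Σ(b_i/K_i) = 1.54/8.37e-05 + 12.4/4.13 = 18402 d.
q = Δh / Σ(b_i/K_i) = 3.76 / 18402 = 0.0002043 m/day.
In each layer the seepage velocity is v_i = q/n_i, so the layer transit time is t_i = b_i·n_i / q:
  layer 1 (clay): t_1 = 1.54 × 0.04 / 0.0002043 = 301.5 d
  layer 2 (medium sand): t_2 = 12.4 × 0.25 / 0.0002043 = 15172 d
Total t = Σ t_i = 15473 days = 42.36 years.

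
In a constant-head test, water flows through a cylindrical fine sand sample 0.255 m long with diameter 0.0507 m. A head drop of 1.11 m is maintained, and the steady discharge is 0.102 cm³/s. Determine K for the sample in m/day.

Cross-sectional area A = π·(d/2)² = π × (0.0507/2)² = 0.002019 m².
Convert discharge: 0.102 cm³/s = 1.020e-07 m³/s.
Darcy's law rearranged: K = Q·L / (A·Δh) = 1.020e-07 × 0.255 / (0.002019 × 1.11) = 1.161e-05 m/s = 1.003 m/day.

1.00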